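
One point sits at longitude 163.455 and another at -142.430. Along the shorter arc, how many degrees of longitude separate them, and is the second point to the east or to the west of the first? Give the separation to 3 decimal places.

Raw difference: -142.430 − 163.455 = -305.885°.
Normalise into (−180°, 180°]: -305.885° + 360° = 54.115°.
Positive ⇒ the second point lies to the east; separation 54.115°.

54.115° east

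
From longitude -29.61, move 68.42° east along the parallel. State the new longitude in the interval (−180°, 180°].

Start at -29.61°; shift +68.42° → +38.81°.
+38.81° already lies in (−180°, 180°].

+38.81°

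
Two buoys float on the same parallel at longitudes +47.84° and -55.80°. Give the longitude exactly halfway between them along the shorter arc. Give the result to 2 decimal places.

-3.98°

Signed shortest Δλ from +47.84° to -55.80° is -103.64°.
Midpoint longitude = +47.84° + (-103.64°)/2 = +47.84° − 51.82° = -3.98°.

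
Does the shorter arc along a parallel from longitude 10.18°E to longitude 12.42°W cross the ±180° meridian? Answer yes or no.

Signed shortest Δλ = ((-12.42 − 10.18 + 180) mod 360) − 180 = -22.6°.
Going west by 22.6° from +10.18° reaches -12.42° without touching 180°.

No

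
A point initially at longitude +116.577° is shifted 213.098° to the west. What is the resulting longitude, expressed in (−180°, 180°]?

-96.521°

Start at +116.577°; shift −213.098° → -96.521°.
-96.521° already lies in (−180°, 180°].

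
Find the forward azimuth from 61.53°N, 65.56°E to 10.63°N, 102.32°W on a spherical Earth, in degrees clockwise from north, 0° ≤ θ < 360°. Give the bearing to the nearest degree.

348°

Δλ = -102.32 − 65.56 = -167.88°.
θ = atan2( sin Δλ · cos φ₂ , cos φ₁ · sin φ₂ − sin φ₁ · cos φ₂ · cos Δλ )
  = atan2(-0.20636, 0.93266) = -12.476° → normalised to [0°, 360°): 347.524°.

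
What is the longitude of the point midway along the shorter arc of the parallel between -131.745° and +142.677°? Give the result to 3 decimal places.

-174.534°

Signed shortest Δλ from -131.745° to +142.677° is -85.578°.
Midpoint longitude = -131.745° + (-85.578°)/2 = -131.745° − 42.789° = -174.534°.
(The naïve average (-131.745 + +142.677)/2 = 5.466° is on the wrong side of the globe.)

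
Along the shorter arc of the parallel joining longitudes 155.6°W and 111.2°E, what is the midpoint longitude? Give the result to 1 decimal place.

Signed shortest Δλ from -155.6° to +111.2° is -93.2°.
Midpoint longitude = -155.6° + (-93.2°)/2 = -155.6° − 46.6° = -202.2°.
Normalise into (−180°, 180°]: +157.8°.
(The naïve average (-155.6 + +111.2)/2 = -22.2° is on the wrong side of the globe.)

157.8°E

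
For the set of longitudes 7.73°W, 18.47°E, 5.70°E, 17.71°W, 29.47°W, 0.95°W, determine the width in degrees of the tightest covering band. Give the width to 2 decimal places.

47.94°

Sort the longitudes: -29.47°, -17.71°, -7.73°, -0.95°, +5.70°, +18.47°.
Eastward gaps between consecutive values (wrapping around): 11.76°, 9.98°, 6.78°, 6.65°, 12.77°, 312.06°.
Largest gap = 312.06° ⇒ minimal covering band is its complement: 360° − 312.06° = 47.94°.
Band runs from -29.47° eastward to +18.47°.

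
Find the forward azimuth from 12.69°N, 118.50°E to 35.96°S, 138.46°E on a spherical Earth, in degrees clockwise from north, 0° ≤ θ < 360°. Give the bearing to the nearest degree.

160°

Δλ = 138.46 − 118.50 = 19.96°.
θ = atan2( sin Δλ · cos φ₂ , cos φ₁ · sin φ₂ − sin φ₁ · cos φ₂ · cos Δλ )
  = atan2(0.27631, -0.74001) = 159.525° → normalised to [0°, 360°): 159.525°.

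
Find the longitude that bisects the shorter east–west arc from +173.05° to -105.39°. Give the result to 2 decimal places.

-146.17°

Signed shortest Δλ from +173.05° to -105.39° is +81.56°.
Midpoint longitude = +173.05° + (+81.56°)/2 = +173.05° + 40.78° = +213.83°.
Normalise into (−180°, 180°]: -146.17°.
(The naïve average (+173.05 + -105.39)/2 = 33.83° is on the wrong side of the globe.)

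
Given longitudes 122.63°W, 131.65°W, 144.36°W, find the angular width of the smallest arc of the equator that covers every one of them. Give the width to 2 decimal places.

21.73°

Sort the longitudes: -144.36°, -131.65°, -122.63°.
Eastward gaps between consecutive values (wrapping around): 12.71°, 9.02°, 338.27°.
Largest gap = 338.27° ⇒ minimal covering band is its complement: 360° − 338.27° = 21.73°.
Band runs from -144.36° eastward to -122.63°.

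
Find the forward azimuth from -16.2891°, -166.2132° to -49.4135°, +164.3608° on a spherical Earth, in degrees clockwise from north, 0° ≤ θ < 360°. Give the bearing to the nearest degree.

209°

Δλ = 164.3608 − -166.2132 = 330.5740°; wrapped into (−180°, 180°]: -29.4260°.
θ = atan2( sin Δλ · cos φ₂ , cos φ₁ · sin φ₂ − sin φ₁ · cos φ₂ · cos Δλ )
  = atan2(-0.31964, -0.57000) = -150.718° → normalised to [0°, 360°): 209.282°.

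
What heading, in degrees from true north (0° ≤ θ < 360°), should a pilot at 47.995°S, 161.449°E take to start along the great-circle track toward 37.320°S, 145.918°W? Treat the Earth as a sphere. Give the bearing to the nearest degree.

94°

Δλ = -145.918 − 161.449 = -307.367°; wrapped into (−180°, 180°]: 52.633°.
θ = atan2( sin Δλ · cos φ₂ , cos φ₁ · sin φ₂ − sin φ₁ · cos φ₂ · cos Δλ )
  = atan2(0.63205, -0.04705) = 94.258° → normalised to [0°, 360°): 94.258°.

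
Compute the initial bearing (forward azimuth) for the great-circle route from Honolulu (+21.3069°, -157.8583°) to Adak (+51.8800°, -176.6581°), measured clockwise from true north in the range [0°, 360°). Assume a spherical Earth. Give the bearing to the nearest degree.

339°

Δλ = -176.6581 − -157.8583 = -18.7998°.
θ = atan2( sin Δλ · cos φ₂ , cos φ₁ · sin φ₂ − sin φ₁ · cos φ₂ · cos Δλ )
  = atan2(-0.19894, 0.52060) = -20.913° → normalised to [0°, 360°): 339.087°.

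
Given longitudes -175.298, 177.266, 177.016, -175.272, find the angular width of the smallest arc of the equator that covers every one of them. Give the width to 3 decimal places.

Sort the longitudes: -175.298°, -175.272°, +177.016°, +177.266°.
Eastward gaps between consecutive values (wrapping around): 0.026°, 352.288°, 0.250°, 7.436°.
Largest gap = 352.288° ⇒ minimal covering band is its complement: 360° − 352.288° = 7.712°.
Band runs from +177.016° eastward to -175.272°, crossing the antimeridian.

7.712°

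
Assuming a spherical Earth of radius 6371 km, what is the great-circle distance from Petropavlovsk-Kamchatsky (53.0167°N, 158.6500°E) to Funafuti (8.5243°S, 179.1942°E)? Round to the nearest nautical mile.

3841 nmi

Δλ = 179.1942 − 158.6500 = 20.5442°.
Δφ = -8.5243 − 53.0167 = -61.5410°.
a = sin²(Δφ/2) + cos φ₁ · cos φ₂ · sin²(Δλ/2) = 0.280654.
c = 2·atan2(√a, √(1−a)) = 1.11665 rad → d = 6371·c ≈ 7114.19 km ≈ 3841.36 nmi.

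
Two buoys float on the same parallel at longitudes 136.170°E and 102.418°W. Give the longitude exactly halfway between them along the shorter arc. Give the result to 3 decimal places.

Signed shortest Δλ from +136.170° to -102.418° is +121.412°.
Midpoint longitude = +136.170° + (+121.412°)/2 = +136.170° + 60.706° = +196.876°.
Normalise into (−180°, 180°]: -163.124°.
(The naïve average (+136.170 + -102.418)/2 = 16.876° is on the wrong side of the globe.)

163.124°W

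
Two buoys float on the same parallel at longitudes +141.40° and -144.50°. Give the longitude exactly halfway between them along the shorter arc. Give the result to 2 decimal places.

+178.45°

Signed shortest Δλ from +141.40° to -144.50° is +74.10°.
Midpoint longitude = +141.40° + (+74.10°)/2 = +141.40° + 37.05° = +178.45°.
(The naïve average (+141.40 + -144.50)/2 = -1.55° is on the wrong side of the globe.)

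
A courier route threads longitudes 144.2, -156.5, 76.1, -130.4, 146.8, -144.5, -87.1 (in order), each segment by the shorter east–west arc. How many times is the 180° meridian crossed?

5

Leg 1: +144.2° → -156.5°, shortest Δλ = 59.3° (east) — crosses 180°.
Leg 2: -156.5° → +76.1°, shortest Δλ = -127.4° (west) — crosses 180°.
Leg 3: +76.1° → -130.4°, shortest Δλ = 153.5° (east) — crosses 180°.
Leg 4: -130.4° → +146.8°, shortest Δλ = -82.8° (west) — crosses 180°.
Leg 5: +146.8° → -144.5°, shortest Δλ = 68.7° (east) — crosses 180°.
Leg 6: -144.5° → -87.1°, shortest Δλ = 57.4° (east) — does not cross 180°.
Total crossings: 5.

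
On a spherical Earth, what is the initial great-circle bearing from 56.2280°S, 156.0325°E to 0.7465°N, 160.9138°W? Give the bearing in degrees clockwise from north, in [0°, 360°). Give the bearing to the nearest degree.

Δλ = -160.9138 − 156.0325 = -316.9463°; wrapped into (−180°, 180°]: 43.0537°.
θ = atan2( sin Δλ · cos φ₂ , cos φ₁ · sin φ₂ − sin φ₁ · cos φ₂ · cos Δλ )
  = atan2(0.68263, 0.61460) = 48.002° → normalised to [0°, 360°): 48.002°.

48°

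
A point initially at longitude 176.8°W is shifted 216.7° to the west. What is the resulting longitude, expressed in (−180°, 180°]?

33.5°W

Start at -176.8°; shift −216.7° → -393.5°.
-393.5° lies outside (−180°, 180°]; add 360° → -33.5°.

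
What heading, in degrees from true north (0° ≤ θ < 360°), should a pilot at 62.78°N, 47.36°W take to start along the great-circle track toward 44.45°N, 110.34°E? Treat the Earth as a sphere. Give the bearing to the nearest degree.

17°

Δλ = 110.34 − -47.36 = 157.70°.
θ = atan2( sin Δλ · cos φ₂ , cos φ₁ · sin φ₂ − sin φ₁ · cos φ₂ · cos Δλ )
  = atan2(0.27088, 0.90765) = 16.617° → normalised to [0°, 360°): 16.617°.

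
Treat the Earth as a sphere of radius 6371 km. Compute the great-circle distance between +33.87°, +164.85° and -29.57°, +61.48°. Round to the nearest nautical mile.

6979 nmi

Δλ = 61.48 − 164.85 = -103.37°.
Δφ = -29.57 − 33.87 = -63.44°.
a = sin²(Δφ/2) + cos φ₁ · cos φ₂ · sin²(Δλ/2) = 0.721008.
c = 2·atan2(√a, √(1−a)) = 2.02864 rad → d = 6371·c ≈ 12924.48 km ≈ 6978.66 nmi.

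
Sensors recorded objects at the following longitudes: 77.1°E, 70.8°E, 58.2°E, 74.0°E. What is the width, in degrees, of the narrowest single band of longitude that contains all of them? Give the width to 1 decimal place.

18.9°

Sort the longitudes: +58.2°, +70.8°, +74.0°, +77.1°.
Eastward gaps between consecutive values (wrapping around): 12.6°, 3.2°, 3.1°, 341.1°.
Largest gap = 341.1° ⇒ minimal covering band is its complement: 360° − 341.1° = 18.9°.
Band runs from +58.2° eastward to +77.1°.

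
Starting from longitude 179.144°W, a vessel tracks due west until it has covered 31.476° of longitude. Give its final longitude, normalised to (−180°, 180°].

Start at -179.144°; shift −31.476° → -210.620°.
-210.620° lies outside (−180°, 180°]; add 360° → +149.380°.

149.380°E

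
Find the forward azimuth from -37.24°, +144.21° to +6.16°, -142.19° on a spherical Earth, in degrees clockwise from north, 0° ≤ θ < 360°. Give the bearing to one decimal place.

Δλ = -142.19 − 144.21 = -286.40°; wrapped into (−180°, 180°]: 73.60°.
θ = atan2( sin Δλ · cos φ₂ , cos φ₁ · sin φ₂ − sin φ₁ · cos φ₂ · cos Δλ )
  = atan2(0.95378, 0.25530) = 75.015° → normalised to [0°, 360°): 75.015°.

75.0°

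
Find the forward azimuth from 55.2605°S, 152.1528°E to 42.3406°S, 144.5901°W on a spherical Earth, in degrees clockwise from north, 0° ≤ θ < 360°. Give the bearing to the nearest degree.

100°

Δλ = -144.5901 − 152.1528 = -296.7429°; wrapped into (−180°, 180°]: 63.2571°.
θ = atan2( sin Δλ · cos φ₂ , cos φ₁ · sin φ₂ − sin φ₁ · cos φ₂ · cos Δλ )
  = atan2(0.66009, -0.11049) = 99.502° → normalised to [0°, 360°): 99.502°.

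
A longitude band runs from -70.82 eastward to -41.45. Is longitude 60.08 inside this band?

Band width going east from -70.82° to -41.45°: ((-41.45 − -70.82) mod 360) = 29.37°.
Offset of +60.08° east of the west edge: ((60.08 − -70.82) mod 360) = 130.90°.
130.90° > 29.37° ⇒ outside.

No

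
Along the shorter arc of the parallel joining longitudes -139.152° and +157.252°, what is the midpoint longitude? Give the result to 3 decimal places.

Signed shortest Δλ from -139.152° to +157.252° is -63.596°.
Midpoint longitude = -139.152° + (-63.596°)/2 = -139.152° − 31.798° = -170.950°.
(The naïve average (-139.152 + +157.252)/2 = 9.05° is on the wrong side of the globe.)

-170.950°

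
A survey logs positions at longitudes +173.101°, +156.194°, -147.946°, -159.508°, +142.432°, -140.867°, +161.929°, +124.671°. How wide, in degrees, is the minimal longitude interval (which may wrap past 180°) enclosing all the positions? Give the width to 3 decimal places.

94.462°

Sort the longitudes: -159.508°, -147.946°, -140.867°, +124.671°, +142.432°, +156.194°, +161.929°, +173.101°.
Eastward gaps between consecutive values (wrapping around): 11.562°, 7.079°, 265.538°, 17.761°, 13.762°, 5.735°, 11.172°, 27.391°.
Largest gap = 265.538° ⇒ minimal covering band is its complement: 360° − 265.538° = 94.462°.
Band runs from +124.671° eastward to -140.867°, crossing the antimeridian.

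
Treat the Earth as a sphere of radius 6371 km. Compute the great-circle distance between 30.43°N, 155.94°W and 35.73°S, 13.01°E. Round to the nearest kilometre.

18830 km

Δλ = 13.01 − -155.94 = 168.95°.
Δφ = -35.73 − 30.43 = -66.16°.
a = sin²(Δφ/2) + cos φ₁ · cos φ₂ · sin²(Δλ/2) = 0.991374.
c = 2·atan2(√a, √(1−a)) = 2.95557 rad → d = 6371·c ≈ 18829.94 km.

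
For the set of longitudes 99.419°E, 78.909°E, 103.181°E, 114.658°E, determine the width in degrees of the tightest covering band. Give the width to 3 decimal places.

35.749°

Sort the longitudes: +78.909°, +99.419°, +103.181°, +114.658°.
Eastward gaps between consecutive values (wrapping around): 20.510°, 3.762°, 11.477°, 324.251°.
Largest gap = 324.251° ⇒ minimal covering band is its complement: 360° − 324.251° = 35.749°.
Band runs from +78.909° eastward to +114.658°.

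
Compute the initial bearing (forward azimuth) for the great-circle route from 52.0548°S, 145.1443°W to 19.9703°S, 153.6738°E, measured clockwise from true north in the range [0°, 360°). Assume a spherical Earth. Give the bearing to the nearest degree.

280°

Δλ = 153.6738 − -145.1443 = 298.8181°; wrapped into (−180°, 180°]: -61.1819°.
θ = atan2( sin Δλ · cos φ₂ , cos φ₁ · sin φ₂ − sin φ₁ · cos φ₂ · cos Δλ )
  = atan2(-0.82347, 0.14726) = -79.861° → normalised to [0°, 360°): 280.139°.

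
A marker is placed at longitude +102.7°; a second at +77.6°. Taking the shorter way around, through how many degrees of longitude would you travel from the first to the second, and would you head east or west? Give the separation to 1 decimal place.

Raw difference: 77.6 − 102.7 = -25.1°.
Normalise into (−180°, 180°]: -25.1° stays -25.1°.
Negative ⇒ the second point lies to the west; separation 25.1°.

25.1° west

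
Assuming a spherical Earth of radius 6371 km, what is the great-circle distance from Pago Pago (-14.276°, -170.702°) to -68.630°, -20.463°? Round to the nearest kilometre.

10498 km

Δλ = -20.463 − -170.702 = 150.239°.
Δφ = -68.630 − -14.276 = -54.354°.
a = sin²(Δφ/2) + cos φ₁ · cos φ₂ · sin²(Δλ/2) = 0.538460.
c = 2·atan2(√a, √(1−a)) = 1.64779 rad → d = 6371·c ≈ 10498.09 km.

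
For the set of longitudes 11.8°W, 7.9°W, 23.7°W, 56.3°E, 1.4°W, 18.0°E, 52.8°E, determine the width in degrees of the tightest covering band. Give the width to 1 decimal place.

Sort the longitudes: -23.7°, -11.8°, -7.9°, -1.4°, +18.0°, +52.8°, +56.3°.
Eastward gaps between consecutive values (wrapping around): 11.9°, 3.9°, 6.5°, 19.4°, 34.8°, 3.5°, 280.0°.
Largest gap = 280.0° ⇒ minimal covering band is its complement: 360° − 280.0° = 80.0°.
Band runs from -23.7° eastward to +56.3°.

80.0°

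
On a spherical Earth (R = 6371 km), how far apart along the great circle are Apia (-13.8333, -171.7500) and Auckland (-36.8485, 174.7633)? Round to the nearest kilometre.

Δλ = 174.7633 − -171.7500 = 346.5133°; wrapped into (−180°, 180°]: -13.4867°.
Δφ = -36.8485 − -13.8333 = -23.0152°.
a = sin²(Δφ/2) + cos φ₁ · cos φ₂ · sin²(Δλ/2) = 0.050513.
c = 2·atan2(√a, √(1−a)) = 0.45337 rad → d = 6371·c ≈ 2888.45 km.

2888 km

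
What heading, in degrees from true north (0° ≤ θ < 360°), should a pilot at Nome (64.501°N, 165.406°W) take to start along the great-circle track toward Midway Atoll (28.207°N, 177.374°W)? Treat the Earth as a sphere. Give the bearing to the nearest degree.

Δλ = -177.374 − -165.406 = -11.968°.
θ = atan2( sin Δλ · cos φ₂ , cos φ₁ · sin φ₂ − sin φ₁ · cos φ₂ · cos Δλ )
  = atan2(-0.18274, -0.57464) = -162.359° → normalised to [0°, 360°): 197.641°.

198°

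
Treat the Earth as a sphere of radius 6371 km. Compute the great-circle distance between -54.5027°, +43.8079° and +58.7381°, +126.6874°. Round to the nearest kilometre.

14588 km

Δλ = 126.6874 − 43.8079 = 82.8795°.
Δφ = 58.7381 − -54.5027 = 113.2408°.
a = sin²(Δφ/2) + cos φ₁ · cos φ₂ · sin²(Δλ/2) = 0.829290.
c = 2·atan2(√a, √(1−a)) = 2.28973 rad → d = 6371·c ≈ 14587.85 km.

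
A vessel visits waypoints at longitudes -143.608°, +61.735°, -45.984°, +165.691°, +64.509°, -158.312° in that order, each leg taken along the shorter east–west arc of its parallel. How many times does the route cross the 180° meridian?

Leg 1: -143.608° → +61.735°, shortest Δλ = -154.657° (west) — crosses 180°.
Leg 2: +61.735° → -45.984°, shortest Δλ = -107.719° (west) — does not cross 180°.
Leg 3: -45.984° → +165.691°, shortest Δλ = -148.325° (west) — crosses 180°.
Leg 4: +165.691° → +64.509°, shortest Δλ = -101.182° (west) — does not cross 180°.
Leg 5: +64.509° → -158.312°, shortest Δλ = 137.179° (east) — crosses 180°.
Total crossings: 3.

3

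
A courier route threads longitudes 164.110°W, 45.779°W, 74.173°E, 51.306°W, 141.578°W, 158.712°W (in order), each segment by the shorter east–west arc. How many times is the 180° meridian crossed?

0

Leg 1: -164.110° → -45.779°, shortest Δλ = 118.331° (east) — does not cross 180°.
Leg 2: -45.779° → +74.173°, shortest Δλ = 119.952° (east) — does not cross 180°.
Leg 3: +74.173° → -51.306°, shortest Δλ = -125.479° (west) — does not cross 180°.
Leg 4: -51.306° → -141.578°, shortest Δλ = -90.272° (west) — does not cross 180°.
Leg 5: -141.578° → -158.712°, shortest Δλ = -17.134° (west) — does not cross 180°.
Total crossings: 0.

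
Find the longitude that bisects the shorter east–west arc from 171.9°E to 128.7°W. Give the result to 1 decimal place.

158.4°W

Signed shortest Δλ from +171.9° to -128.7° is +59.4°.
Midpoint longitude = +171.9° + (+59.4°)/2 = +171.9° + 29.7° = +201.6°.
Normalise into (−180°, 180°]: -158.4°.
(The naïve average (+171.9 + -128.7)/2 = 21.6° is on the wrong side of the globe.)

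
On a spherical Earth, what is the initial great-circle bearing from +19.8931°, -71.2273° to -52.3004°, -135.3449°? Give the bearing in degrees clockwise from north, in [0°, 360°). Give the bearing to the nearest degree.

Δλ = -135.3449 − -71.2273 = -64.1176°.
θ = atan2( sin Δλ · cos φ₂ , cos φ₁ · sin φ₂ − sin φ₁ · cos φ₂ · cos Δλ )
  = atan2(-0.55018, -0.83485) = -146.614° → normalised to [0°, 360°): 213.386°.

213°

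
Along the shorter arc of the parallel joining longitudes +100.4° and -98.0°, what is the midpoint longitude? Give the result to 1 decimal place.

Signed shortest Δλ from +100.4° to -98.0° is +161.6°.
Midpoint longitude = +100.4° + (+161.6°)/2 = +100.4° + 80.8° = +181.2°.
Normalise into (−180°, 180°]: -178.8°.
(The naïve average (+100.4 + -98.0)/2 = 1.2° is on the wrong side of the globe.)

-178.8°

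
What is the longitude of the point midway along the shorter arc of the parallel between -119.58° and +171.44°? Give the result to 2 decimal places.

Signed shortest Δλ from -119.58° to +171.44° is -68.98°.
Midpoint longitude = -119.58° + (-68.98°)/2 = -119.58° − 34.49° = -154.07°.
(The naïve average (-119.58 + +171.44)/2 = 25.93° is on the wrong side of the globe.)

-154.07°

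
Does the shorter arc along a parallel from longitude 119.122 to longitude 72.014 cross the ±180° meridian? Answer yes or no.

No

Signed shortest Δλ = ((72.014 − 119.122 + 180) mod 360) − 180 = -47.108°.
Going west by 47.108° from +119.122° reaches +72.014° without touching 180°.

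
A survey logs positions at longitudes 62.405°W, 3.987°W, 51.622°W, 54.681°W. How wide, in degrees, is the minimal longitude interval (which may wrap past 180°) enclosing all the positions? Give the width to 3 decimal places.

Sort the longitudes: -62.405°, -54.681°, -51.622°, -3.987°.
Eastward gaps between consecutive values (wrapping around): 7.724°, 3.059°, 47.635°, 301.582°.
Largest gap = 301.582° ⇒ minimal covering band is its complement: 360° − 301.582° = 58.418°.
Band runs from -62.405° eastward to -3.987°.

58.418°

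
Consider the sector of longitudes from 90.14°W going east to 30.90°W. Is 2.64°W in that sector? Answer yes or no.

No

Band width going east from -90.14° to -30.90°: ((-30.90 − -90.14) mod 360) = 59.24°.
Offset of -2.64° east of the west edge: ((-2.64 − -90.14) mod 360) = 87.50°.
87.50° > 59.24° ⇒ outside.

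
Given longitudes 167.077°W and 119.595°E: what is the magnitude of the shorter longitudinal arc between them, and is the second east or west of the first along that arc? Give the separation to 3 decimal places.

Raw difference: 119.595 − -167.077 = 286.672°.
Normalise into (−180°, 180°]: 286.672° − 360° = -73.328°.
Negative ⇒ the second point lies to the west; separation 73.328°.

73.328° west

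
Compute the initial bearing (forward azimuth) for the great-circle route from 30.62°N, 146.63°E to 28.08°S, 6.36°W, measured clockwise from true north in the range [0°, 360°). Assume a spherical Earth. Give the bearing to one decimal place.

269.3°

Δλ = -6.36 − 146.63 = -152.99°.
θ = atan2( sin Δλ · cos φ₂ , cos φ₁ · sin φ₂ − sin φ₁ · cos φ₂ · cos Δλ )
  = atan2(-0.40069, -0.00470) = -90.672° → normalised to [0°, 360°): 269.328°.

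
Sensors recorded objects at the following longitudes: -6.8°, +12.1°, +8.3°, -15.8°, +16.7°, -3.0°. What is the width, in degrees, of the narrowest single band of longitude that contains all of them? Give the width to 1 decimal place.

Sort the longitudes: -15.8°, -6.8°, -3.0°, +8.3°, +12.1°, +16.7°.
Eastward gaps between consecutive values (wrapping around): 9.0°, 3.8°, 11.3°, 3.8°, 4.6°, 327.5°.
Largest gap = 327.5° ⇒ minimal covering band is its complement: 360° − 327.5° = 32.5°.
Band runs from -15.8° eastward to +16.7°.

32.5°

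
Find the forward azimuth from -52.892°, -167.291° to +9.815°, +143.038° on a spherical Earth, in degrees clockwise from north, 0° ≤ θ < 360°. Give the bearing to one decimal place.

Δλ = 143.038 − -167.291 = 310.329°; wrapped into (−180°, 180°]: -49.671°.
θ = atan2( sin Δλ · cos φ₂ , cos φ₁ · sin φ₂ − sin φ₁ · cos φ₂ · cos Δλ )
  = atan2(-0.75118, 0.61141) = -50.857° → normalised to [0°, 360°): 309.143°.

309.1°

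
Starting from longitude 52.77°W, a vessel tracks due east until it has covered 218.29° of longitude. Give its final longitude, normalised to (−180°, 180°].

Start at -52.77°; shift +218.29° → +165.52°.
+165.52° already lies in (−180°, 180°].

165.52°E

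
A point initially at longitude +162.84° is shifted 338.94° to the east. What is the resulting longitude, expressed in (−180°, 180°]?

Start at +162.84°; shift +338.94° → +501.78°.
+501.78° lies outside (−180°, 180°]; subtract 360° → +141.78°.

+141.78°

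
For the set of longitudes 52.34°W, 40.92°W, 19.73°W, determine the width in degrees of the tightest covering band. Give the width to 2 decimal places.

Sort the longitudes: -52.34°, -40.92°, -19.73°.
Eastward gaps between consecutive values (wrapping around): 11.42°, 21.19°, 327.39°.
Largest gap = 327.39° ⇒ minimal covering band is its complement: 360° − 327.39° = 32.61°.
Band runs from -52.34° eastward to -19.73°.

32.61°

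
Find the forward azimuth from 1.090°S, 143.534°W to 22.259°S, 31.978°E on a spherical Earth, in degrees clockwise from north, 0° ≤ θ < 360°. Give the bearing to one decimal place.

169.6°

Δλ = 31.978 − -143.534 = 175.512°.
θ = atan2( sin Δλ · cos φ₂ , cos φ₁ · sin φ₂ − sin φ₁ · cos φ₂ · cos Δλ )
  = atan2(0.07242, -0.39628) = 169.644° → normalised to [0°, 360°): 169.644°.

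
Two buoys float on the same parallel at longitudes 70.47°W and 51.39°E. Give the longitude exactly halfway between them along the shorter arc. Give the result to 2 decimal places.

9.54°W

Signed shortest Δλ from -70.47° to +51.39° is +121.86°.
Midpoint longitude = -70.47° + (+121.86°)/2 = -70.47° + 60.93° = -9.54°.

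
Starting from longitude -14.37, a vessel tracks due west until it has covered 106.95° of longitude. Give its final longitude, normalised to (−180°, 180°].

Start at -14.37°; shift −106.95° → -121.32°.
-121.32° already lies in (−180°, 180°].

-121.32°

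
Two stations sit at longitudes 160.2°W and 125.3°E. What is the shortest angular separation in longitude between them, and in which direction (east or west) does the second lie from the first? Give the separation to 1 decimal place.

Raw difference: 125.3 − -160.2 = 285.5°.
Normalise into (−180°, 180°]: 285.5° − 360° = -74.5°.
Negative ⇒ the second point lies to the west; separation 74.5°.

74.5° west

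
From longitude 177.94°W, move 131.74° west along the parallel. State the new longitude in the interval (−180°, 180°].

Start at -177.94°; shift −131.74° → -309.68°.
-309.68° lies outside (−180°, 180°]; add 360° → +50.32°.

50.32°E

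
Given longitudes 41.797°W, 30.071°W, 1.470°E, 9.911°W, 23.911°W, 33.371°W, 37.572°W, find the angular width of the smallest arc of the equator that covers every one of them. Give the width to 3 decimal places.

Sort the longitudes: -41.797°, -37.572°, -33.371°, -30.071°, -23.911°, -9.911°, +1.470°.
Eastward gaps between consecutive values (wrapping around): 4.225°, 4.201°, 3.300°, 6.160°, 14.000°, 11.381°, 316.733°.
Largest gap = 316.733° ⇒ minimal covering band is its complement: 360° − 316.733° = 43.267°.
Band runs from -41.797° eastward to +1.470°.

43.267°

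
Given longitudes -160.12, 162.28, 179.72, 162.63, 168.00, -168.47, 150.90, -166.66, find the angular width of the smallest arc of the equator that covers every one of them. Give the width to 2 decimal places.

Sort the longitudes: -168.47°, -166.66°, -160.12°, +150.90°, +162.28°, +162.63°, +168.00°, +179.72°.
Eastward gaps between consecutive values (wrapping around): 1.81°, 6.54°, 311.02°, 11.38°, 0.35°, 5.37°, 11.72°, 11.81°.
Largest gap = 311.02° ⇒ minimal covering band is its complement: 360° − 311.02° = 48.98°.
Band runs from +150.90° eastward to -160.12°, crossing the antimeridian.

48.98°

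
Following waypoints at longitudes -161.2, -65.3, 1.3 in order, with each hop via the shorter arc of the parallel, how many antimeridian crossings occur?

0

Leg 1: -161.2° → -65.3°, shortest Δλ = 95.9° (east) — does not cross 180°.
Leg 2: -65.3° → +1.3°, shortest Δλ = 66.6° (east) — does not cross 180°.
Total crossings: 0.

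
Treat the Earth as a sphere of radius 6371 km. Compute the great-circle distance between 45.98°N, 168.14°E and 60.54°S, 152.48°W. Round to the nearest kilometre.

Δλ = -152.48 − 168.14 = -320.62°; wrapped into (−180°, 180°]: 39.38°.
Δφ = -60.54 − 45.98 = -106.52°.
a = sin²(Δφ/2) + cos φ₁ · cos φ₂ · sin²(Δλ/2) = 0.680973.
c = 2·atan2(√a, √(1−a)) = 1.94115 rad → d = 6371·c ≈ 12367.08 km.

12367 km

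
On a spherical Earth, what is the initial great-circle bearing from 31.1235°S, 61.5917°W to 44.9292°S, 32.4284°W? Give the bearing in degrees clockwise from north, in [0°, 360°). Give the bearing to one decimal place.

129.6°

Δλ = -32.4284 − -61.5917 = 29.1633°.
θ = atan2( sin Δλ · cos φ₂ , cos φ₁ · sin φ₂ − sin φ₁ · cos φ₂ · cos Δλ )
  = atan2(0.34500, -0.28502) = 129.562° → normalised to [0°, 360°): 129.562°.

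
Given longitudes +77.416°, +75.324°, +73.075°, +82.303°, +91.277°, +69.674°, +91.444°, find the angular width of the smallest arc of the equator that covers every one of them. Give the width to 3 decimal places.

Sort the longitudes: +69.674°, +73.075°, +75.324°, +77.416°, +82.303°, +91.277°, +91.444°.
Eastward gaps between consecutive values (wrapping around): 3.401°, 2.249°, 2.092°, 4.887°, 8.974°, 0.167°, 338.230°.
Largest gap = 338.230° ⇒ minimal covering band is its complement: 360° − 338.230° = 21.770°.
Band runs from +69.674° eastward to +91.444°.

21.770°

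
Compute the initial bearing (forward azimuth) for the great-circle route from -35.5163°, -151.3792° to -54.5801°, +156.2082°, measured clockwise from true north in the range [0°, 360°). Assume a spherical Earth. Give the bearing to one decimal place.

225.1°

Δλ = 156.2082 − -151.3792 = 307.5874°; wrapped into (−180°, 180°]: -52.4126°.
θ = atan2( sin Δλ · cos φ₂ , cos φ₁ · sin φ₂ − sin φ₁ · cos φ₂ · cos Δλ )
  = atan2(-0.45926, -0.45794) = -134.917° → normalised to [0°, 360°): 225.083°.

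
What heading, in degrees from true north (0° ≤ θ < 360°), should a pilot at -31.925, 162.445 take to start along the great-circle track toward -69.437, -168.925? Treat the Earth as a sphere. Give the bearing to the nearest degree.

165°

Δλ = -168.925 − 162.445 = -331.370°; wrapped into (−180°, 180°]: 28.630°.
θ = atan2( sin Δλ · cos φ₂ , cos φ₁ · sin φ₂ − sin φ₁ · cos φ₂ · cos Δλ )
  = atan2(0.16830, -0.63164) = 165.081° → normalised to [0°, 360°): 165.081°.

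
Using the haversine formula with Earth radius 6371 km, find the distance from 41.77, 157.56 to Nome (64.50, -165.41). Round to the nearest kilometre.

Δλ = -165.41 − 157.56 = -322.97°; wrapped into (−180°, 180°]: 37.03°.
Δφ = 64.50 − 41.77 = 22.73°.
a = sin²(Δφ/2) + cos φ₁ · cos φ₂ · sin²(Δλ/2) = 0.071210.
c = 2·atan2(√a, √(1−a)) = 0.54025 rad → d = 6371·c ≈ 3441.94 km.

3442 km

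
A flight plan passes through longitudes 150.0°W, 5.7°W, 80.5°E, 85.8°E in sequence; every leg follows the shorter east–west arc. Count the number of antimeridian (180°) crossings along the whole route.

Leg 1: -150.0° → -5.7°, shortest Δλ = 144.3° (east) — does not cross 180°.
Leg 2: -5.7° → +80.5°, shortest Δλ = 86.2° (east) — does not cross 180°.
Leg 3: +80.5° → +85.8°, shortest Δλ = 5.3° (east) — does not cross 180°.
Total crossings: 0.

0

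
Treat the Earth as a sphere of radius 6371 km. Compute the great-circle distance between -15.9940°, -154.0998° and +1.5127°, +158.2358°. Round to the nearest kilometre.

Δλ = 158.2358 − -154.0998 = 312.3356°; wrapped into (−180°, 180°]: -47.6644°.
Δφ = 1.5127 − -15.9940 = 17.5067°.
a = sin²(Δφ/2) + cos φ₁ · cos φ₂ · sin²(Δλ/2) = 0.180049.
c = 2·atan2(√a, √(1−a)) = 0.87642 rad → d = 6371·c ≈ 5583.70 km.

5584 km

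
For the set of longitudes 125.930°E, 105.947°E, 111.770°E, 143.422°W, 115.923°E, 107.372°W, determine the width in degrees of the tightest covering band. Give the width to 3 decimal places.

146.681°

Sort the longitudes: -143.422°, -107.372°, +105.947°, +111.770°, +115.923°, +125.930°.
Eastward gaps between consecutive values (wrapping around): 36.050°, 213.319°, 5.823°, 4.153°, 10.007°, 90.648°.
Largest gap = 213.319° ⇒ minimal covering band is its complement: 360° − 213.319° = 146.681°.
Band runs from +105.947° eastward to -107.372°, crossing the antimeridian.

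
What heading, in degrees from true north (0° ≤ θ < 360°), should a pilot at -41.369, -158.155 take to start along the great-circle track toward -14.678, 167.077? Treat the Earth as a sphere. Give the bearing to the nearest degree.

301°

Δλ = 167.077 − -158.155 = 325.232°; wrapped into (−180°, 180°]: -34.768°.
θ = atan2( sin Δλ · cos φ₂ , cos φ₁ · sin φ₂ − sin φ₁ · cos φ₂ · cos Δλ )
  = atan2(-0.55164, 0.33504) = -58.728° → normalised to [0°, 360°): 301.272°.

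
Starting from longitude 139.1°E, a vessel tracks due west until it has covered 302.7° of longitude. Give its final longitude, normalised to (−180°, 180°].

Start at +139.1°; shift −302.7° → -163.6°.
-163.6° already lies in (−180°, 180°].

163.6°W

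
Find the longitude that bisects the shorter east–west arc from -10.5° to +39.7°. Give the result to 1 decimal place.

Signed shortest Δλ from -10.5° to +39.7° is +50.2°.
Midpoint longitude = -10.5° + (+50.2°)/2 = -10.5° + 25.1° = +14.6°.

+14.6°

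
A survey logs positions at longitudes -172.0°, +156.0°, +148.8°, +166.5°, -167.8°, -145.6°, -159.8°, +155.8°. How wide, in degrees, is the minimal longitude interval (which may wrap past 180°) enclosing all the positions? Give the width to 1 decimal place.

Sort the longitudes: -172.0°, -167.8°, -159.8°, -145.6°, +148.8°, +155.8°, +156.0°, +166.5°.
Eastward gaps between consecutive values (wrapping around): 4.2°, 8.0°, 14.2°, 294.4°, 7.0°, 0.2°, 10.5°, 21.5°.
Largest gap = 294.4° ⇒ minimal covering band is its complement: 360° − 294.4° = 65.6°.
Band runs from +148.8° eastward to -145.6°, crossing the antimeridian.

65.6°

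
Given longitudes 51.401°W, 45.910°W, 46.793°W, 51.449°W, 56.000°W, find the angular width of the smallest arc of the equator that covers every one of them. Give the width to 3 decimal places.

Sort the longitudes: -56.000°, -51.449°, -51.401°, -46.793°, -45.910°.
Eastward gaps between consecutive values (wrapping around): 4.551°, 0.048°, 4.608°, 0.883°, 349.910°.
Largest gap = 349.910° ⇒ minimal covering band is its complement: 360° − 349.910° = 10.090°.
Band runs from -56.000° eastward to -45.910°.

10.090°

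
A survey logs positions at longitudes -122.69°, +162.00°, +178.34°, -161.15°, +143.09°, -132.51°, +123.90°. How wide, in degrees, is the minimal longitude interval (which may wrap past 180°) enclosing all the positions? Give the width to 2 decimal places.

113.41°

Sort the longitudes: -161.15°, -132.51°, -122.69°, +123.90°, +143.09°, +162.00°, +178.34°.
Eastward gaps between consecutive values (wrapping around): 28.64°, 9.82°, 246.59°, 19.19°, 18.91°, 16.34°, 20.51°.
Largest gap = 246.59° ⇒ minimal covering band is its complement: 360° − 246.59° = 113.41°.
Band runs from +123.90° eastward to -122.69°, crossing the antimeridian.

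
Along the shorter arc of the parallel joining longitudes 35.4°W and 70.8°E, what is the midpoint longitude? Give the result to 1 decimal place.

Signed shortest Δλ from -35.4° to +70.8° is +106.2°.
Midpoint longitude = -35.4° + (+106.2°)/2 = -35.4° + 53.1° = +17.7°.

17.7°E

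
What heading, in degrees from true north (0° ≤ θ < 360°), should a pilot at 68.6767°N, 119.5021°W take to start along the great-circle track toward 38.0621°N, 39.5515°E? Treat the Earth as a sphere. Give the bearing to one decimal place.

17.2°

Δλ = 39.5515 − -119.5021 = 159.0536°.
θ = atan2( sin Δλ · cos φ₂ , cos φ₁ · sin φ₂ − sin φ₁ · cos φ₂ · cos Δλ )
  = atan2(0.28147, 0.90916) = 17.202° → normalised to [0°, 360°): 17.202°.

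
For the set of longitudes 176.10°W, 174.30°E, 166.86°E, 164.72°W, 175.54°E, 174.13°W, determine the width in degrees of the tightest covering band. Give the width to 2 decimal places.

28.42°

Sort the longitudes: -176.10°, -174.13°, -164.72°, +166.86°, +174.30°, +175.54°.
Eastward gaps between consecutive values (wrapping around): 1.97°, 9.41°, 331.58°, 7.44°, 1.24°, 8.36°.
Largest gap = 331.58° ⇒ minimal covering band is its complement: 360° − 331.58° = 28.42°.
Band runs from +166.86° eastward to -164.72°, crossing the antimeridian.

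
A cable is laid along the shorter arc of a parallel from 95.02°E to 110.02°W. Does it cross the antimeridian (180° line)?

Naïve |-110.02 − 95.02| = 205.04° > 180°, so the shorter arc goes the other way round — across 180°.
Signed shortest Δλ = ((-110.02 − 95.02 + 180) mod 360) − 180 = 154.96°.
Going east by 154.96° from +95.02° passes through 180° before reaching -110.02°.

Yes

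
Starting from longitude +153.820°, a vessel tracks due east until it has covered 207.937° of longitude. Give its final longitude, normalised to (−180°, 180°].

+1.757°

Start at +153.820°; shift +207.937° → +361.757°.
+361.757° lies outside (−180°, 180°]; subtract 360° → +1.757°.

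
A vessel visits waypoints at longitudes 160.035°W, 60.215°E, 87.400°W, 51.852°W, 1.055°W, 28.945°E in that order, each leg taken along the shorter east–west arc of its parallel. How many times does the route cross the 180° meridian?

1

Leg 1: -160.035° → +60.215°, shortest Δλ = -139.75° (west) — crosses 180°.
Leg 2: +60.215° → -87.400°, shortest Δλ = -147.615° (west) — does not cross 180°.
Leg 3: -87.400° → -51.852°, shortest Δλ = 35.548° (east) — does not cross 180°.
Leg 4: -51.852° → -1.055°, shortest Δλ = 50.797° (east) — does not cross 180°.
Leg 5: -1.055° → +28.945°, shortest Δλ = 30.0° (east) — does not cross 180°.
Total crossings: 1.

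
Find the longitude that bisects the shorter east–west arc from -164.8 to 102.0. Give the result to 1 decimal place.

+148.6°

Signed shortest Δλ from -164.8° to +102.0° is -93.2°.
Midpoint longitude = -164.8° + (-93.2°)/2 = -164.8° − 46.6° = -211.4°.
Normalise into (−180°, 180°]: +148.6°.
(The naïve average (-164.8 + +102.0)/2 = -31.4° is on the wrong side of the globe.)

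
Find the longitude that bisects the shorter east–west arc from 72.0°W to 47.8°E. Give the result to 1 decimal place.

12.1°W

Signed shortest Δλ from -72.0° to +47.8° is +119.8°.
Midpoint longitude = -72.0° + (+119.8°)/2 = -72.0° + 59.9° = -12.1°.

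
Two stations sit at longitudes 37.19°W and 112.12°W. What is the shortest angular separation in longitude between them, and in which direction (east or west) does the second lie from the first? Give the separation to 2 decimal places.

Raw difference: -112.12 − -37.19 = -74.93°.
Normalise into (−180°, 180°]: -74.93° stays -74.93°.
Negative ⇒ the second point lies to the west; separation 74.93°.

74.93° west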